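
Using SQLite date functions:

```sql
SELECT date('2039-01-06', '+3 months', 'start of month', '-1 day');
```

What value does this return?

2039-03-31

Adding +3 months to 2039-01-06 gives 2039-04-06.
`start of month` rewinds 2039-04-06 to 2039-04-01.
Going back 1 day from 2039-04-01 reaches 2039-03-31 (last day of March, 31 days).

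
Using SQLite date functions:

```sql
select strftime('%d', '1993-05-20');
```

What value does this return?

`%d` extracts the 2-digit day of month: 20.

20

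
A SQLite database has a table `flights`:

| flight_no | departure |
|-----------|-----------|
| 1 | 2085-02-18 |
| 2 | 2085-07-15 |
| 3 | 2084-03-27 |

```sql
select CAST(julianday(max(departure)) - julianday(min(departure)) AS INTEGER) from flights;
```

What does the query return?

MIN = 2084-03-27, MAX = 2085-07-15.
4 days remain in March 2084 after the 27th (31 − 27).
Full months from April 2084 through June 2085 contribute their day counts.
Then 15 days into July 2085.
Total: 4 + 30 + 31 + 30 + 31 + 31 + 30 + 31 + 30 + 31 + 31 + 28 + 31 + 30 + 31 + 30 + 15 = 475.

475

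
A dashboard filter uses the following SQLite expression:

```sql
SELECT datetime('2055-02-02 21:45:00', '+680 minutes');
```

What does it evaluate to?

2055-02-03 09:05:00

680 minutes = 11h 20m; +680 minutes from 2055-02-02 21:45:00 is 2055-02-03 09:05:00 (crosses midnight).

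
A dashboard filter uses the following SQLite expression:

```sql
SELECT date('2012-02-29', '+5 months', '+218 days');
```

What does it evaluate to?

2013-03-04

Adding +5 months to 2012-02-29 gives 2012-07-29.
Applying '+218 days' to 2012-07-29: counting 218 days forward gives 2013-03-04.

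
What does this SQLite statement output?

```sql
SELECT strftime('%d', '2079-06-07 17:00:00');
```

`%d` extracts the 2-digit day of month: 07.

07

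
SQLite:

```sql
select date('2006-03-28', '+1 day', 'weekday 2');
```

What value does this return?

Advancing 1 more day within March lands on 2006-03-29.
`weekday 2` advances to the next Tuesday; 2006-03-29 is a Wednesday, so it moves forward to 2006-04-04.

2006-04-04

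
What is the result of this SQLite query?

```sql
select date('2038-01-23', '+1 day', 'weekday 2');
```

2038-01-26

Advancing 1 more day within January lands on 2038-01-24.
`weekday 2` advances to the next Tuesday; 2038-01-24 is a Sunday, so it moves forward to 2038-01-26.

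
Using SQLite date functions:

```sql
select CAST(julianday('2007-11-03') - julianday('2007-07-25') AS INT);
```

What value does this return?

6 days remain in July 2007 after the 25th (31 − 25).
August 2007: 31 days.
September 2007: 30 days.
October 2007: 31 days.
Then 3 days into November 2007.
Total: 6 + 31 + 30 + 31 + 3 = 101.

101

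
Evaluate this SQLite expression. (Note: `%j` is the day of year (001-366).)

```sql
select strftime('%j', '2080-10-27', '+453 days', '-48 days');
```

340

First apply '+453 days', '-48 days': 2080-10-27 → 2081-12-06.
Day-of-year for 2081-12-06: days since 2081-01-01 inclusive = 340, zero-padded to 340.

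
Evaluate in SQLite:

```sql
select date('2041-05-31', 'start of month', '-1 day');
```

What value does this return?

2041-04-30

`start of month` rewinds 2041-05-31 to 2041-05-01.
Going back 1 day from 2041-05-01 reaches 2041-04-30 (last day of April, 30 days).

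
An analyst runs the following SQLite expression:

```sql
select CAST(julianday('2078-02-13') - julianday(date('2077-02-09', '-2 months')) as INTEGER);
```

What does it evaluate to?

431

Adding -2 months to 2077-02-09 gives 2076-12-09.
22 days remain in December 2076 after the 9th (31 − 9).
Full months from January 2077 through January 2078 contribute their day counts.
Then 13 days into February 2078.
Total: 22 + 31 + 28 + 31 + 30 + 31 + 30 + 31 + 31 + 30 + 31 + 30 + 31 + 31 + 13 = 431.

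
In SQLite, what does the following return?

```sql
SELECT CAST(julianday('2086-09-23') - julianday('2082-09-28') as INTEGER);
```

2 days remain in September 2082 after the 28th (30 − 28).
Full months from October 2082 through August 2086 contribute their day counts.
Then 23 days into September 2086.
Total: 2 + 31 + 30 + 31 + 31 + 28 + 31 + 30 + 31 + 30 + 31 + 31 + 30 + 31 + 30 + 31 + 31 + 29 + 31 + 30 + 31 + 30 + 31 + 31 + 30 + 31 + 30 + 31 + 31 + 28 + 31 + 30 + 31 + 30 + 31 + 31 + 30 + 31 + 30 + 31 + 31 + 28 + 31 + 30 + 31 + 30 + 31 + 31 + 23 = 1456.

1456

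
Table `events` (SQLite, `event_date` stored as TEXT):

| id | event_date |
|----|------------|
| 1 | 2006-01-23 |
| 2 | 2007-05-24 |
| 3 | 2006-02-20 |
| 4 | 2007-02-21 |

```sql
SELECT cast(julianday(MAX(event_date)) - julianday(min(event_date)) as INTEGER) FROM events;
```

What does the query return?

486

MIN = 2006-01-23, MAX = 2007-05-24.
8 days remain in January 2006 after the 23rd (31 − 23).
Full months from February 2006 through April 2007 contribute their day counts.
Then 24 days into May 2007.
Total: 8 + 28 + 31 + 30 + 31 + 30 + 31 + 31 + 30 + 31 + 30 + 31 + 31 + 28 + 31 + 30 + 24 = 486.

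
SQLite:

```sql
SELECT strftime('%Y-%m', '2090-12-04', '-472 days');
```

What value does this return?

2089-08

First apply '-472 days': 2090-12-04 → 2089-08-19.
`%Y-%m` extracts the year-month: 2089-08.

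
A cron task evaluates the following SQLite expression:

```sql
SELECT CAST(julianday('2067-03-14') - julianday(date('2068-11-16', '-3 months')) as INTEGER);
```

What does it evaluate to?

Adding -3 months to 2068-11-16 gives 2068-08-16.
17 days remain in March 2067 after the 14th (31 − 14).
Full months from April 2067 through July 2068 contribute their day counts.
Then 16 days into August 2068.
Total: 17 + 30 + 31 + 30 + 31 + 31 + 30 + 31 + 30 + 31 + 31 + 29 + 31 + 30 + 31 + 30 + 31 + 16 = 521.
The subtraction is earlier − later, so the result is −521 → -521.

-521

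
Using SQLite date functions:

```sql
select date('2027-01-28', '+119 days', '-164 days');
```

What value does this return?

2026-12-14

Applying '+119 days' to 2027-01-28: counting 119 days forward gives 2027-05-27.
Applying '-164 days' to 2027-05-27: counting 164 days back gives 2026-12-14.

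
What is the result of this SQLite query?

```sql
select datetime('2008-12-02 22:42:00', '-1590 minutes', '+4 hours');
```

1590 minutes = 26h 30m; -1590 minutes from 2008-12-02 22:42:00 is 2008-12-01 20:12:00 (crosses midnight).
+4 hours from 2008-12-01 20:12:00 is 2008-12-02 00:12:00 (crosses midnight).

2008-12-02 00:12:00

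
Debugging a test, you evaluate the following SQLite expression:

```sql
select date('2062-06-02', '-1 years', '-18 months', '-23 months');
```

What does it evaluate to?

Adding -1 year to 2062-06-02 gives 2061-06-02.
Adding -18 months to 2061-06-02 gives 2059-12-02.
Adding -23 months to 2059-12-02 gives 2058-01-02.

2058-01-02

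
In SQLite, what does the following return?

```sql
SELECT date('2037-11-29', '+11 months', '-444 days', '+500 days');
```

2038-12-24

Adding +11 months to 2037-11-29 gives 2038-10-29.
Applying '-444 days' to 2038-10-29: counting 444 days back gives 2037-08-11.
Applying '+500 days' to 2037-08-11: counting 500 days forward gives 2038-12-24.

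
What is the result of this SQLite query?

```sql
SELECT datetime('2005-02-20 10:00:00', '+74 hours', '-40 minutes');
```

+74 hours from 2005-02-20 10:00:00 is 2005-02-23 12:00:00 (crosses midnight).
-40 minutes from 2005-02-23 12:00:00 is 2005-02-23 11:20:00.

2005-02-23 11:20:00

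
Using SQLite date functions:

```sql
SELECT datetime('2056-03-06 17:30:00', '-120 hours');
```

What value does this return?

-120 hours from 2056-03-06 17:30:00 is 2056-03-01 17:30:00 (crosses midnight).

2056-03-01 17:30:00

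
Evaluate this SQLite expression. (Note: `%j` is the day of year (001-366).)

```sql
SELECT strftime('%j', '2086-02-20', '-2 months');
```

First apply '-2 months': 2086-02-20 → 2085-12-20.
Day-of-year for 2085-12-20: days since 2085-01-01 inclusive = 354, zero-padded to 354.

354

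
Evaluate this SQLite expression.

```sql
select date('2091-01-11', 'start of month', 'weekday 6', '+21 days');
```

`start of month` rewinds 2091-01-11 to 2091-01-01.
`weekday 6` advances to the next Saturday; 2091-01-01 is a Monday, so it moves forward to 2091-01-06.
Advancing 21 more days within January lands on 2091-01-27.

2091-01-27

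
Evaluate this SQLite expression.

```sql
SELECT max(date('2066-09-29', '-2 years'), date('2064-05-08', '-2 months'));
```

date('2066-09-29', '-2 years') → 2064-09-29.
date('2064-05-08', '-2 months') → 2064-03-08.
Later of the two is 2064-09-29.

2064-09-29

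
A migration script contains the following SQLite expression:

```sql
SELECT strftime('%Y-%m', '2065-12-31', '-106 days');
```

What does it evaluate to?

2065-09

First apply '-106 days': 2065-12-31 → 2065-09-16.
`%Y-%m` extracts the year-month: 2065-09.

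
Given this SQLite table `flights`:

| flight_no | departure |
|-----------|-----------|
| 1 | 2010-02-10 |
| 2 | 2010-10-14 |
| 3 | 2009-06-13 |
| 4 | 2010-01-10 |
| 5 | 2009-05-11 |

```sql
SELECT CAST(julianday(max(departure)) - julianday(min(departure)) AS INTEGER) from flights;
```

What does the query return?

521

MIN = 2009-05-11, MAX = 2010-10-14.
20 days remain in May 2009 after the 11th (31 − 11).
Full months from June 2009 through September 2010 contribute their day counts.
Then 14 days into October 2010.
Total: 20 + 30 + 31 + 31 + 30 + 31 + 30 + 31 + 31 + 28 + 31 + 30 + 31 + 30 + 31 + 31 + 30 + 14 = 521.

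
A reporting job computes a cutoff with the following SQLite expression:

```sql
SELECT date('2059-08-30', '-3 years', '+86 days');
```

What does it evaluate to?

Adding -3 years to 2059-08-30 gives 2056-08-30.
Applying '+86 days' to 2056-08-30: counting 86 days forward gives 2056-11-24.

2056-11-24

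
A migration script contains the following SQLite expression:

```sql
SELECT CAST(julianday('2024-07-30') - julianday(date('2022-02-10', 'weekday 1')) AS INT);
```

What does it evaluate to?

897

`weekday 1` advances to the next Monday; 2022-02-10 is a Thursday, so it moves forward to 2022-02-14.
14 days remain in February 2022 after the 14th (28 − 14).
Full months from March 2022 through June 2024 contribute their day counts.
Then 30 days into July 2024.
Total: 14 + 31 + 30 + 31 + 30 + 31 + 31 + 30 + 31 + 30 + 31 + 31 + 28 + 31 + 30 + 31 + 30 + 31 + 31 + 30 + 31 + 30 + 31 + 31 + 29 + 31 + 30 + 31 + 30 + 30 = 897.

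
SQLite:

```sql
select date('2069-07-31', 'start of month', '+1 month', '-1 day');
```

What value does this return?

2069-07-31

`start of month` rewinds 2069-07-31 to 2069-07-01.
Adding +1 month to 2069-07-01 gives 2069-08-01.
Going back 1 day from 2069-08-01 reaches 2069-07-31 (last day of July, 31 days).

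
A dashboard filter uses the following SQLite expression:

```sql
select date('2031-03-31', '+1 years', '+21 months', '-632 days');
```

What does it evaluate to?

Adding +1 year to 2031-03-31 gives 2032-03-31.
Adding +21 months to 2032-03-31 gives 2033-12-31.
Applying '-632 days' to 2033-12-31: counting 632 days back gives 2032-04-08.

2032-04-08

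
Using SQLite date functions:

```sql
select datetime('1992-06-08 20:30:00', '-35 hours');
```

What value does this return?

1992-06-07 09:30:00

-35 hours from 1992-06-08 20:30:00 is 1992-06-07 09:30:00 (crosses midnight).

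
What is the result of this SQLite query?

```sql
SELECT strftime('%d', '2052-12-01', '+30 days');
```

31

First apply '+30 days': 2052-12-01 → 2052-12-31.
`%d` extracts the 2-digit day of month: 31.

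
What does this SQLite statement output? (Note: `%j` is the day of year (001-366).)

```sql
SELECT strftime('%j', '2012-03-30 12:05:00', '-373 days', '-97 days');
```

First apply '-373 days', '-97 days': 2012-03-30 12:05:00 → 2010-12-16 12:05:00.
Day-of-year for 2010-12-16: days since 2010-01-01 inclusive = 350, zero-padded to 350.

350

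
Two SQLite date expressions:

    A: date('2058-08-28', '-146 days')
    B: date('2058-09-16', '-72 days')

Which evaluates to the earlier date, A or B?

A = 2058-04-04.
B = 2058-07-06.
A is earlier.

A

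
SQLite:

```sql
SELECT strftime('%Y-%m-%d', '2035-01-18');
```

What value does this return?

`%Y-%m-%d` extracts the ISO date: 2035-01-18.

2035-01-18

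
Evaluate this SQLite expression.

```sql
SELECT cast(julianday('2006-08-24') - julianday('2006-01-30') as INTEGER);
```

206

1 day remains in January 2006 after the 30th (31 − 30).
Full months from February 2006 through July 2006 contribute their day counts.
Then 24 days into August 2006.
Total: 1 + 28 + 31 + 30 + 31 + 30 + 31 + 24 = 206.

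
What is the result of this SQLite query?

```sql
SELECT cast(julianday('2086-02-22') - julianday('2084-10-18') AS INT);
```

492

13 days remain in October 2084 after the 18th (31 − 18).
Full months from November 2084 through January 2086 contribute their day counts.
Then 22 days into February 2086.
Total: 13 + 30 + 31 + 31 + 28 + 31 + 30 + 31 + 30 + 31 + 31 + 30 + 31 + 30 + 31 + 31 + 22 = 492.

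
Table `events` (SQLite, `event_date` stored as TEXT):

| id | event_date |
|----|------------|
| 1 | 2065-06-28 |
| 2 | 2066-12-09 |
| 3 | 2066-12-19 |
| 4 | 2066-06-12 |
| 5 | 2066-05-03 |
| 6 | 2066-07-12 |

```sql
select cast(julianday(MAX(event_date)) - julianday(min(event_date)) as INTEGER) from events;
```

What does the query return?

539

MIN = 2065-06-28, MAX = 2066-12-19.
2 days remain in June 2065 after the 28th (30 − 28).
Full months from July 2065 through November 2066 contribute their day counts.
Then 19 days into December 2066.
Total: 2 + 31 + 31 + 30 + 31 + 30 + 31 + 31 + 28 + 31 + 30 + 31 + 30 + 31 + 31 + 30 + 31 + 30 + 19 = 539.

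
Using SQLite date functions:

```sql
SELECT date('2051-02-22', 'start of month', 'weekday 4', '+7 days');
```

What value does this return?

2051-02-09

`start of month` rewinds 2051-02-22 to 2051-02-01.
`weekday 4` advances to the next Thursday; 2051-02-01 is a Wednesday, so it moves forward to 2051-02-02.
Advancing 7 more days within February lands on 2051-02-09.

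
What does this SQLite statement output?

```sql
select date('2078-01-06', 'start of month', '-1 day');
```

`start of month` rewinds 2078-01-06 to 2078-01-01.
Going back 1 day from 2078-01-01 reaches 2077-12-31 (last day of December, 31 days).

2077-12-31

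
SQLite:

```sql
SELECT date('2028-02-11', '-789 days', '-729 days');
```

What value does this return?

Applying '-789 days' to 2028-02-11: counting 789 days back gives 2025-12-14.
Applying '-729 days' to 2025-12-14: counting 729 days back gives 2023-12-16.

2023-12-16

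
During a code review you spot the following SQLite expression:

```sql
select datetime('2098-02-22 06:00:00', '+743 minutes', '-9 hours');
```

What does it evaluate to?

743 minutes = 12h 23m; +743 minutes from 2098-02-22 06:00:00 is 2098-02-22 18:23:00.
-9 hours from 2098-02-22 18:23:00 is 2098-02-22 09:23:00.

2098-02-22 09:23:00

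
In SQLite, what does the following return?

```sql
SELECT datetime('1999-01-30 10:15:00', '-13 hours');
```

-13 hours from 1999-01-30 10:15:00 is 1999-01-29 21:15:00 (crosses midnight).

1999-01-29 21:15:00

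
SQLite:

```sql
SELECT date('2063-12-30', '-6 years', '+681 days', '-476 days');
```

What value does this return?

2058-07-23

Adding -6 years to 2063-12-30 gives 2057-12-30.
Applying '+681 days' to 2057-12-30: counting 681 days forward gives 2059-11-11.
Applying '-476 days' to 2059-11-11: counting 476 days back gives 2058-07-23.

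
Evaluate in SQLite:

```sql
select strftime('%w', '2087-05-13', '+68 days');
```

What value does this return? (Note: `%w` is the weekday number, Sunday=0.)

0

First apply '+68 days': 2087-05-13 → 2087-07-20.
2087-07-20 is a Sunday; with Sunday=0 that is 0.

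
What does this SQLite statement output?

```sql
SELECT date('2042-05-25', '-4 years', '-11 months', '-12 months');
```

2036-06-25

Adding -4 years to 2042-05-25 gives 2038-05-25.
Adding -11 months to 2038-05-25 gives 2037-06-25.
Adding -12 months to 2037-06-25 gives 2036-06-25.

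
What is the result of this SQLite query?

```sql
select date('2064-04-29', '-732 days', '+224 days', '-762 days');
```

Applying '-732 days' to 2064-04-29: counting 732 days back gives 2062-04-28.
Applying '+224 days' to 2062-04-28: counting 224 days forward gives 2062-12-08.
Applying '-762 days' to 2062-12-08: counting 762 days back gives 2060-11-06.

2060-11-06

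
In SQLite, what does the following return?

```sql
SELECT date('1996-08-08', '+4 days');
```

1996-08-12

Advancing 4 more days within August lands on 1996-08-12.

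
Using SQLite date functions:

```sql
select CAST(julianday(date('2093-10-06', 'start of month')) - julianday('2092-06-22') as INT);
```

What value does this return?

`start of month` rewinds 2093-10-06 to 2093-10-01.
8 days remain in June 2092 after the 22nd (30 − 22).
Full months from July 2092 through September 2093 contribute their day counts.
Then 1 day into October 2093.
Total: 8 + 31 + 31 + 30 + 31 + 30 + 31 + 31 + 28 + 31 + 30 + 31 + 30 + 31 + 31 + 30 + 1 = 466.

466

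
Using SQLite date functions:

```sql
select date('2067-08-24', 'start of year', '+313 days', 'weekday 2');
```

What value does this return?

2067-11-15

`start of year` rewinds 2067-08-24 to 2067-01-01.
Applying '+313 days' to 2067-01-01: counting 313 days forward gives 2067-11-10.
`weekday 2` advances to the next Tuesday; 2067-11-10 is a Thursday, so it moves forward to 2067-11-15.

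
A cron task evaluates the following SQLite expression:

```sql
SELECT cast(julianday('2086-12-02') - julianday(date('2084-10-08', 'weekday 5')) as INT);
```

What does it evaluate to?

`weekday 5` advances to the next Friday; 2084-10-08 is a Sunday, so it moves forward to 2084-10-13.
18 days remain in October 2084 after the 13th (31 − 13).
Full months from November 2084 through November 2086 contribute their day counts.
Then 2 days into December 2086.
Total: 18 + 30 + 31 + 31 + 28 + 31 + 30 + 31 + 30 + 31 + 31 + 30 + 31 + 30 + 31 + 31 + 28 + 31 + 30 + 31 + 30 + 31 + 31 + 30 + 31 + 30 + 2 = 780.

780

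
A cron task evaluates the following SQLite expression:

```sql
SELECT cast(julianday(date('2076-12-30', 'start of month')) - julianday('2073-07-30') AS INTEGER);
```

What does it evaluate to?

1220

`start of month` rewinds 2076-12-30 to 2076-12-01.
1 day remains in July 2073 after the 30th (31 − 30).
Full months from August 2073 through November 2076 contribute their day counts.
Then 1 day into December 2076.
Total: 1 + 31 + 30 + 31 + 30 + 31 + 31 + 28 + 31 + 30 + 31 + 30 + 31 + 31 + 30 + 31 + 30 + 31 + 31 + 28 + 31 + 30 + 31 + 30 + 31 + 31 + 30 + 31 + 30 + 31 + 31 + 29 + 31 + 30 + 31 + 30 + 31 + 31 + 30 + 31 + 30 + 1 = 1220.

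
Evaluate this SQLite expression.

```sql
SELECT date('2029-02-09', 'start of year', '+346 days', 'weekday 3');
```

`start of year` rewinds 2029-02-09 to 2029-01-01.
Applying '+346 days' to 2029-01-01: counting 346 days forward gives 2029-12-13.
`weekday 3` advances to the next Wednesday; 2029-12-13 is a Thursday, so it moves forward to 2029-12-19.

2029-12-19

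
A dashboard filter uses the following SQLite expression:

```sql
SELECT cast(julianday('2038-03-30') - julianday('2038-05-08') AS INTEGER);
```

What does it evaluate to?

1 day remains in March 2038 after the 30th (31 − 30).
April 2038: 30 days.
Then 8 days into May 2038.
Total: 1 + 30 + 8 = 39.
The subtraction is earlier − later, so the result is −39 → -39.

-39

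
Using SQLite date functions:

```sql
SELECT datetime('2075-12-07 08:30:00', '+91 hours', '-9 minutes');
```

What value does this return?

+91 hours from 2075-12-07 08:30:00 is 2075-12-11 03:30:00 (crosses midnight).
-9 minutes from 2075-12-11 03:30:00 is 2075-12-11 03:21:00.

2075-12-11 03:21:00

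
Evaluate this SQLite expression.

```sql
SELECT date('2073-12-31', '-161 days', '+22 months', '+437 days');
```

Applying '-161 days' to 2073-12-31: counting 161 days back gives 2073-07-23.
Adding +22 months to 2073-07-23 gives 2075-05-23.
Applying '+437 days' to 2075-05-23: counting 437 days forward gives 2076-08-02.

2076-08-02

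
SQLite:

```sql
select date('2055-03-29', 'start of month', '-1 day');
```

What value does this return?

2055-02-28

`start of month` rewinds 2055-03-29 to 2055-03-01.
Going back 1 day from 2055-03-01 reaches 2055-02-28 (last day of February, 28 days).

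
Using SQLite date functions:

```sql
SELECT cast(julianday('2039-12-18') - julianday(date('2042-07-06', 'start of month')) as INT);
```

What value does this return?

`start of month` rewinds 2042-07-06 to 2042-07-01.
13 days remain in December 2039 after the 18th (31 − 18).
Full months from January 2040 through June 2042 contribute their day counts.
Then 1 day into July 2042.
Total: 13 + 31 + 29 + 31 + 30 + 31 + 30 + 31 + 31 + 30 + 31 + 30 + 31 + 31 + 28 + 31 + 30 + 31 + 30 + 31 + 31 + 30 + 31 + 30 + 31 + 31 + 28 + 31 + 30 + 31 + 30 + 1 = 926.
The subtraction is earlier − later, so the result is −926 → -926.

-926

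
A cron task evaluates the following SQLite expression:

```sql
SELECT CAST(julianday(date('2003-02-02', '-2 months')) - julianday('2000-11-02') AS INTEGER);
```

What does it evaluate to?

760

Adding -2 months to 2003-02-02 gives 2002-12-02.
28 days remain in November 2000 after the 2nd (30 − 2).
Full months from December 2000 through November 2002 contribute their day counts.
Then 2 days into December 2002.
Total: 28 + 31 + 31 + 28 + 31 + 30 + 31 + 30 + 31 + 31 + 30 + 31 + 30 + 31 + 31 + 28 + 31 + 30 + 31 + 30 + 31 + 31 + 30 + 31 + 30 + 2 = 760.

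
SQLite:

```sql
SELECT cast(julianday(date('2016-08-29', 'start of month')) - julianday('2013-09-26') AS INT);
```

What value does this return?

`start of month` rewinds 2016-08-29 to 2016-08-01.
4 days remain in September 2013 after the 26th (30 − 26).
Full months from October 2013 through July 2016 contribute their day counts.
Then 1 day into August 2016.
Total: 4 + 31 + 30 + 31 + 31 + 28 + 31 + 30 + 31 + 30 + 31 + 31 + 30 + 31 + 30 + 31 + 31 + 28 + 31 + 30 + 31 + 30 + 31 + 31 + 30 + 31 + 30 + 31 + 31 + 29 + 31 + 30 + 31 + 30 + 31 + 1 = 1040.

1040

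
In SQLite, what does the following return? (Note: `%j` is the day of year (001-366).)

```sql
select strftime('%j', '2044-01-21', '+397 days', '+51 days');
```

First apply '+397 days', '+51 days': 2044-01-21 → 2045-04-13.
Day-of-year for 2045-04-13: days since 2045-01-01 inclusive = 103, zero-padded to 103.

103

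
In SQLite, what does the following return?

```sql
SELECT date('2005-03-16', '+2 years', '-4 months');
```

Adding +2 years to 2005-03-16 gives 2007-03-16.
Adding -4 months to 2007-03-16 gives 2006-11-16.

2006-11-16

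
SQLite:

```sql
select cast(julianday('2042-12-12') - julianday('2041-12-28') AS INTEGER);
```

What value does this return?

3 days remain in December 2041 after the 28th (31 − 28).
Full months from January 2042 through November 2042 contribute their day counts.
Then 12 days into December 2042.
Total: 3 + 31 + 28 + 31 + 30 + 31 + 30 + 31 + 31 + 30 + 31 + 30 + 12 = 349.

349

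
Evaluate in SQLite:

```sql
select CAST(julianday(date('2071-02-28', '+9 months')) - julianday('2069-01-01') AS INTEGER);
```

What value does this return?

Adding +9 months to 2071-02-28 gives 2071-11-28.
30 days remain in January 2069 after the 1st (31 − 1).
Full months from February 2069 through October 2071 contribute their day counts.
Then 28 days into November 2071.
Total: 30 + 28 + 31 + 30 + 31 + 30 + 31 + 31 + 30 + 31 + 30 + 31 + 31 + 28 + 31 + 30 + 31 + 30 + 31 + 31 + 30 + 31 + 30 + 31 + 31 + 28 + 31 + 30 + 31 + 30 + 31 + 31 + 30 + 31 + 28 = 1061.

1061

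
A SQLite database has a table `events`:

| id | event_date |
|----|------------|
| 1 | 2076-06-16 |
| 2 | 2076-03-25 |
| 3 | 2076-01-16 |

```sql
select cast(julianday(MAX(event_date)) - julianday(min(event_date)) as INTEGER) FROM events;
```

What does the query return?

MIN = 2076-01-16, MAX = 2076-06-16.
15 days remain in January 2076 after the 16th (31 − 16).
February 2076: 29 days (leap year).
March 2076: 31 days.
April 2076: 30 days.
May 2076: 31 days.
Then 16 days into June 2076.
Total: 15 + 29 + 31 + 30 + 31 + 16 = 152.

152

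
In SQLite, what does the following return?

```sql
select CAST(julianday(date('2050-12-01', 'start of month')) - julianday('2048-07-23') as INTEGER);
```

861

`start of month` rewinds 2050-12-01 to 2050-12-01.
8 days remain in July 2048 after the 23rd (31 − 23).
Full months from August 2048 through November 2050 contribute their day counts.
Then 1 day into December 2050.
Total: 8 + 31 + 30 + 31 + 30 + 31 + 31 + 28 + 31 + 30 + 31 + 30 + 31 + 31 + 30 + 31 + 30 + 31 + 31 + 28 + 31 + 30 + 31 + 30 + 31 + 31 + 30 + 31 + 30 + 1 = 861.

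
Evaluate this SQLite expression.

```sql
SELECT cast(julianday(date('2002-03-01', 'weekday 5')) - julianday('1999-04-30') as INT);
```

1036

`weekday 5` advances to the next Friday; 2002-03-01 is already a Friday, so it stays at 2002-03-01.
0 days remain in April 1999 after the 30th (30 − 30).
Full months from May 1999 through February 2002 contribute their day counts.
Then 1 day into March 2002.
Total: 0 + 31 + 30 + 31 + 31 + 30 + 31 + 30 + 31 + 31 + 29 + 31 + 30 + 31 + 30 + 31 + 31 + 30 + 31 + 30 + 31 + 31 + 28 + 31 + 30 + 31 + 30 + 31 + 31 + 30 + 31 + 30 + 31 + 31 + 28 + 1 = 1036.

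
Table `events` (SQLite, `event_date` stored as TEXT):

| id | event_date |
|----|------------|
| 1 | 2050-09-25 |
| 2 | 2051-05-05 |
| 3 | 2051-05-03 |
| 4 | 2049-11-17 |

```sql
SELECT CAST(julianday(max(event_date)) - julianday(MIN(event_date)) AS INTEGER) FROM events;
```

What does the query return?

MIN = 2049-11-17, MAX = 2051-05-05.
13 days remain in November 2049 after the 17th (30 − 17).
Full months from December 2049 through April 2051 contribute their day counts.
Then 5 days into May 2051.
Total: 13 + 31 + 31 + 28 + 31 + 30 + 31 + 30 + 31 + 31 + 30 + 31 + 30 + 31 + 31 + 28 + 31 + 30 + 5 = 534.

534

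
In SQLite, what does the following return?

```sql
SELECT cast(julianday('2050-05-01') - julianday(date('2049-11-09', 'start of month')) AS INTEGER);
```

`start of month` rewinds 2049-11-09 to 2049-11-01.
29 days remain in November 2049 after the 1st (30 − 1).
December 2049: 31 days.
January 2050: 31 days.
February 2050: 28 days.
March 2050: 31 days.
April 2050: 30 days.
Then 1 day into May 2050.
Total: 29 + 31 + 31 + 28 + 31 + 30 + 1 = 181.

181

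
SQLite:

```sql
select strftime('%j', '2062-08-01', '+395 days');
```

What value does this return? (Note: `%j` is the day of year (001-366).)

243

First apply '+395 days': 2062-08-01 → 2063-08-31.
Day-of-year for 2063-08-31: days since 2063-01-01 inclusive = 243, zero-padded to 243.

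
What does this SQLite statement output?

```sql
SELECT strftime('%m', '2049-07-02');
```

07

`%m` extracts the 2-digit month (01-12): 07.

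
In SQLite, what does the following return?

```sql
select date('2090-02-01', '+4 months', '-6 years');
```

Adding +4 months to 2090-02-01 gives 2090-06-01.
Adding -6 years to 2090-06-01 gives 2084-06-01.

2084-06-01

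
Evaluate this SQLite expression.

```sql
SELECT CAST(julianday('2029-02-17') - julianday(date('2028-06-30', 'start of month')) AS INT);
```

261

`start of month` rewinds 2028-06-30 to 2028-06-01.
29 days remain in June 2028 after the 1st (30 − 1).
Full months from July 2028 through January 2029 contribute their day counts.
Then 17 days into February 2029.
Total: 29 + 31 + 31 + 30 + 31 + 30 + 31 + 31 + 17 = 261.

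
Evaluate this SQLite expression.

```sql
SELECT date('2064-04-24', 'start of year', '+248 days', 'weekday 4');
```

2064-09-11

`start of year` rewinds 2064-04-24 to 2064-01-01.
Applying '+248 days' to 2064-01-01: counting 248 days forward gives 2064-09-05.
`weekday 4` advances to the next Thursday; 2064-09-05 is a Friday, so it moves forward to 2064-09-11.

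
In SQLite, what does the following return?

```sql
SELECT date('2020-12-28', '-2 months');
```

Adding -2 months to 2020-12-28 gives 2020-10-28.

2020-10-28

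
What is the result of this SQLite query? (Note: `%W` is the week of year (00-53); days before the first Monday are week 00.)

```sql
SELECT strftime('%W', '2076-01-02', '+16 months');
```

First apply '+16 months': 2076-01-02 → 2077-05-02.
2077-05-02 is a Sunday. SQLite's %W counts Mondays since the year started; the result is 17.

17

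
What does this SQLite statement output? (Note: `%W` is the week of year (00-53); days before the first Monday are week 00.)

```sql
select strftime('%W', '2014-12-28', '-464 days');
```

37

First apply '-464 days': 2014-12-28 → 2013-09-20.
2013-09-20 is a Friday. SQLite's %W counts Mondays since the year started; the result is 37.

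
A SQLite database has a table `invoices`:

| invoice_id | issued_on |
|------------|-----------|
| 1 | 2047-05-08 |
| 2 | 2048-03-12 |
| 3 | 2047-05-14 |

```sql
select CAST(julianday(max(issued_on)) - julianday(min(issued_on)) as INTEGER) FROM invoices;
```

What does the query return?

309

MIN = 2047-05-08, MAX = 2048-03-12.
23 days remain in May 2047 after the 8th (31 − 8).
Full months from June 2047 through February 2048 contribute their day counts.
Then 12 days into March 2048.
Total: 23 + 30 + 31 + 31 + 30 + 31 + 30 + 31 + 31 + 29 + 12 = 309.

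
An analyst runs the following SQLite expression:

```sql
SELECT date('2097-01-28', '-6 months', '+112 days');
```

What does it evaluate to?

Adding -6 months to 2097-01-28 gives 2096-07-28.
Applying '+112 days' to 2096-07-28: counting 112 days forward gives 2096-11-17.

2096-11-17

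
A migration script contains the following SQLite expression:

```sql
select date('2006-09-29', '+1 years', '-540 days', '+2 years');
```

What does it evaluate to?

Adding +1 year to 2006-09-29 gives 2007-09-29.
Applying '-540 days' to 2007-09-29: counting 540 days back gives 2006-04-07.
Adding +2 years to 2006-04-07 gives 2008-04-07.

2008-04-07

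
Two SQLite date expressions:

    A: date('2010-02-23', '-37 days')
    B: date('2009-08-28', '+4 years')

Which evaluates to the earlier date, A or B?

A

A = 2010-01-17.
B = 2013-08-28.
A is earlier.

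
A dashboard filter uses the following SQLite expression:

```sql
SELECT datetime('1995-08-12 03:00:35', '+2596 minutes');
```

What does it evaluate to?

2596 minutes = 43h 16m; +2596 minutes from 1995-08-12 03:00:35 is 1995-08-13 22:16:35 (crosses midnight).

1995-08-13 22:16:35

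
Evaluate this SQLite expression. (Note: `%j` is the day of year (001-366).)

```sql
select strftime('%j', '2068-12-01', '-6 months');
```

First apply '-6 months': 2068-12-01 → 2068-06-01.
Day-of-year for 2068-06-01: days since 2068-01-01 inclusive = 153, zero-padded to 153.

153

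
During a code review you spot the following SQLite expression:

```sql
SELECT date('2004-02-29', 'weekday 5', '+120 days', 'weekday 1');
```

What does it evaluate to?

`weekday 5` advances to the next Friday; 2004-02-29 is a Sunday, so it moves forward to 2004-03-05.
Applying '+120 days' to 2004-03-05: counting 120 days forward gives 2004-07-03.
`weekday 1` advances to the next Monday; 2004-07-03 is a Saturday, so it moves forward to 2004-07-05.

2004-07-05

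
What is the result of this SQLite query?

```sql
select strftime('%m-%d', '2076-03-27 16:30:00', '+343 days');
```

03-05

First apply '+343 days': 2076-03-27 16:30:00 → 2077-03-05 16:30:00.
`%m-%d` extracts the month-day: 03-05.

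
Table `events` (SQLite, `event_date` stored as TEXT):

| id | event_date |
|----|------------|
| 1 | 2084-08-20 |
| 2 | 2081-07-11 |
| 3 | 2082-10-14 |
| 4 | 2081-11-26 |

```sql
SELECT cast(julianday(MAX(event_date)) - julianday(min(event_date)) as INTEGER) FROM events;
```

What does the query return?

MIN = 2081-07-11, MAX = 2084-08-20.
20 days remain in July 2081 after the 11th (31 − 11).
Full months from August 2081 through July 2084 contribute their day counts.
Then 20 days into August 2084.
Total: 20 + 31 + 30 + 31 + 30 + 31 + 31 + 28 + 31 + 30 + 31 + 30 + 31 + 31 + 30 + 31 + 30 + 31 + 31 + 28 + 31 + 30 + 31 + 30 + 31 + 31 + 30 + 31 + 30 + 31 + 31 + 29 + 31 + 30 + 31 + 30 + 31 + 20 = 1136.

1136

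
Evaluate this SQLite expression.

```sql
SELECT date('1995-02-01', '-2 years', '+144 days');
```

Adding -2 years to 1995-02-01 gives 1993-02-01.
Applying '+144 days' to 1993-02-01: counting 144 days forward gives 1993-06-25.

1993-06-25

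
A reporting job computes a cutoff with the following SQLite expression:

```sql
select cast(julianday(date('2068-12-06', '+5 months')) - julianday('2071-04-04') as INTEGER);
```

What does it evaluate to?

-698

Adding +5 months to 2068-12-06 gives 2069-05-06.
25 days remain in May 2069 after the 6th (31 − 6).
Full months from June 2069 through March 2071 contribute their day counts.
Then 4 days into April 2071.
Total: 25 + 30 + 31 + 31 + 30 + 31 + 30 + 31 + 31 + 28 + 31 + 30 + 31 + 30 + 31 + 31 + 30 + 31 + 30 + 31 + 31 + 28 + 31 + 4 = 698.
The subtraction is earlier − later, so the result is −698 → -698.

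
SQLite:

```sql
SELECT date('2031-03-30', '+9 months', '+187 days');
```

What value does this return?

2032-07-04

Adding +9 months to 2031-03-30 gives 2031-12-30.
Applying '+187 days' to 2031-12-30: counting 187 days forward gives 2032-07-04.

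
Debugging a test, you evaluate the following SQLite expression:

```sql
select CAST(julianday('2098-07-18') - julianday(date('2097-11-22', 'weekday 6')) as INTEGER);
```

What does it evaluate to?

`weekday 6` advances to the next Saturday; 2097-11-22 is a Friday, so it moves forward to 2097-11-23.
7 days remain in November 2097 after the 23rd (30 − 23).
Full months from December 2097 through June 2098 contribute their day counts.
Then 18 days into July 2098.
Total: 7 + 31 + 31 + 28 + 31 + 30 + 31 + 30 + 18 = 237.

237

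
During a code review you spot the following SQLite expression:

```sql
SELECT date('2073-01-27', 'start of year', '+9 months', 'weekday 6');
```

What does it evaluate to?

2073-10-07

`start of year` rewinds 2073-01-27 to 2073-01-01.
Adding +9 months to 2073-01-01 gives 2073-10-01.
`weekday 6` advances to the next Saturday; 2073-10-01 is a Sunday, so it moves forward to 2073-10-07.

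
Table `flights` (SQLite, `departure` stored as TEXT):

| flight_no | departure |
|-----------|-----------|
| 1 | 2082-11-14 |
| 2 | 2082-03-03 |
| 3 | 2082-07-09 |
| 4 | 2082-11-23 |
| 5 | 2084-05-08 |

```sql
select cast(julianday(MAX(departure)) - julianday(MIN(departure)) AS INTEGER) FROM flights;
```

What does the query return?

797

MIN = 2082-03-03, MAX = 2084-05-08.
28 days remain in March 2082 after the 3rd (31 − 3).
Full months from April 2082 through April 2084 contribute their day counts.
Then 8 days into May 2084.
Total: 28 + 30 + 31 + 30 + 31 + 31 + 30 + 31 + 30 + 31 + 31 + 28 + 31 + 30 + 31 + 30 + 31 + 31 + 30 + 31 + 30 + 31 + 31 + 29 + 31 + 30 + 8 = 797.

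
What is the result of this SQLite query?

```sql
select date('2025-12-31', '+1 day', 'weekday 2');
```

2026-01-06

December 2025 has 31 days; 0 remain after the 31st, so 1 days reach 2026-01-01.
`weekday 2` advances to the next Tuesday; 2026-01-01 is a Thursday, so it moves forward to 2026-01-06.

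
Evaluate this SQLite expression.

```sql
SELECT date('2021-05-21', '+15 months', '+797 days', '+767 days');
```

Adding +15 months to 2021-05-21 gives 2022-08-21.
Applying '+797 days' to 2022-08-21: counting 797 days forward gives 2024-10-26.
Applying '+767 days' to 2024-10-26: counting 767 days forward gives 2026-12-02.

2026-12-02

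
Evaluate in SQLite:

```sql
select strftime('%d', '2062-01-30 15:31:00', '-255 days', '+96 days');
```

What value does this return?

First apply '-255 days', '+96 days': 2062-01-30 15:31:00 → 2061-08-24 15:31:00.
`%d` extracts the 2-digit day of month: 24.

24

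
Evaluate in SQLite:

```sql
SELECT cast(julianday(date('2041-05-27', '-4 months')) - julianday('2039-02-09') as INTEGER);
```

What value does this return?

718

Adding -4 months to 2041-05-27 gives 2041-01-27.
19 days remain in February 2039 after the 9th (28 − 9).
Full months from March 2039 through December 2040 contribute their day counts.
Then 27 days into January 2041.
Total: 19 + 31 + 30 + 31 + 30 + 31 + 31 + 30 + 31 + 30 + 31 + 31 + 29 + 31 + 30 + 31 + 30 + 31 + 31 + 30 + 31 + 30 + 31 + 27 = 718.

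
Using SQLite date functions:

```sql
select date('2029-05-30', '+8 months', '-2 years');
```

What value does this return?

Adding +8 months to 2029-05-30 gives 2030-01-30.
Adding -2 years to 2030-01-30 gives 2028-01-30.

2028-01-30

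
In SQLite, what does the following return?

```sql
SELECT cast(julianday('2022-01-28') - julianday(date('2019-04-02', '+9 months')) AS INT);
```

Adding +9 months to 2019-04-02 gives 2020-01-02.
29 days remain in January 2020 after the 2nd (31 − 2).
Full months from February 2020 through December 2021 contribute their day counts.
Then 28 days into January 2022.
Total: 29 + 29 + 31 + 30 + 31 + 30 + 31 + 31 + 30 + 31 + 30 + 31 + 31 + 28 + 31 + 30 + 31 + 30 + 31 + 31 + 30 + 31 + 30 + 31 + 28 = 757.

757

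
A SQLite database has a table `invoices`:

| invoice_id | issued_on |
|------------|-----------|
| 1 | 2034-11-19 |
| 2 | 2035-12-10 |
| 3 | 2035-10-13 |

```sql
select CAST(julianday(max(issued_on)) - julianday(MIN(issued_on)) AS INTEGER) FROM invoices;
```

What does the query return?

MIN = 2034-11-19, MAX = 2035-12-10.
11 days remain in November 2034 after the 19th (30 − 19).
Full months from December 2034 through November 2035 contribute their day counts.
Then 10 days into December 2035.
Total: 11 + 31 + 31 + 28 + 31 + 30 + 31 + 30 + 31 + 31 + 30 + 31 + 30 + 10 = 386.

386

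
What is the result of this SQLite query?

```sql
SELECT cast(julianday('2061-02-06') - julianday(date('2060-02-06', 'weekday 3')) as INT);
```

361

`weekday 3` advances to the next Wednesday; 2060-02-06 is a Friday, so it moves forward to 2060-02-11.
18 days remain in February 2060 after the 11th (29 − 11).
Full months from March 2060 through January 2061 contribute their day counts.
Then 6 days into February 2061.
Total: 18 + 31 + 30 + 31 + 30 + 31 + 31 + 30 + 31 + 30 + 31 + 31 + 6 = 361.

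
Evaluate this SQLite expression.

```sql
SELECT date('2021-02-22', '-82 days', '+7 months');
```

2021-07-02

Applying '-82 days' to 2021-02-22: counting 82 days back gives 2020-12-02.
Adding +7 months to 2020-12-02 gives 2021-07-02.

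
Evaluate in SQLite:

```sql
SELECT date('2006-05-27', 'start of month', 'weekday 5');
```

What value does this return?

`start of month` rewinds 2006-05-27 to 2006-05-01.
`weekday 5` advances to the next Friday; 2006-05-01 is a Monday, so it moves forward to 2006-05-05.

2006-05-05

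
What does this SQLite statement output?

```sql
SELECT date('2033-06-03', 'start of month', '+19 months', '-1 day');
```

`start of month` rewinds 2033-06-03 to 2033-06-01.
Adding +19 months to 2033-06-01 gives 2035-01-01.
Going back 1 day from 2035-01-01 reaches 2034-12-31 (last day of December, 31 days).

2034-12-31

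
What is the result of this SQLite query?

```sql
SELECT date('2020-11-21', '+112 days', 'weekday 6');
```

Applying '+112 days' to 2020-11-21: counting 112 days forward gives 2021-03-13.
`weekday 6` advances to the next Saturday; 2021-03-13 is already a Saturday, so it stays at 2021-03-13.

2021-03-13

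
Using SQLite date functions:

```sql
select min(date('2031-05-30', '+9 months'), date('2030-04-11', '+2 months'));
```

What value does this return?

2030-06-11

date('2031-05-30', '+9 months') → 2032-03-01.
date('2030-04-11', '+2 months') → 2030-06-11.
Earlier of the two is 2030-06-11.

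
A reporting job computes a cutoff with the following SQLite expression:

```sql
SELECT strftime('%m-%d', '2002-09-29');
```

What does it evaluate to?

09-29

`%m-%d` extracts the month-day: 09-29.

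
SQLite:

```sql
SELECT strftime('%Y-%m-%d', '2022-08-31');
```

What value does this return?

`%Y-%m-%d` extracts the ISO date: 2022-08-31.

2022-08-31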